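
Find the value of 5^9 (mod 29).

Step 1: Compute 5^9 mod 29 step by step, reducing modulo 29 at each step.
  5^1 mod 29 = 5
  5^2 mod 29 = (5 * 5) mod 29 = 25
  5^3 mod 29 = (25 * 5) mod 29 = 9
  5^4 mod 29 = (9 * 5) mod 29 = 16
  5^5 mod 29 = (16 * 5) mod 29 = 22
  5^6 mod 29 = (22 * 5) mod 29 = 23
  5^7 mod 29 = (23 * 5) mod 29 = 28
  5^8 mod 29 = (28 * 5) mod 29 = 24
  5^9 mod 29 = (24 * 5) mod 29 = 4
Step 2: Result = 4.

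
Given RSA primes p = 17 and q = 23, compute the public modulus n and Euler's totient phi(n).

Step 1: n = p * q = 17 * 23 = 391.
Step 2: phi(n) = (p-1)(q-1) = 16 * 22 = 352.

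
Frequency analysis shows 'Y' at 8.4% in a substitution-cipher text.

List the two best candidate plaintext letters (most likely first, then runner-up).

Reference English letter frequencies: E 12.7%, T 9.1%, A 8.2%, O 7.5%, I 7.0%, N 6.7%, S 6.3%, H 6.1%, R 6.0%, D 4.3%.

Step 1: Observed frequency of 'Y' is 8.4%.
Step 2: Compute distances to each reference frequency and sort:
  A (8.2%): difference = 0.2% <-- BEST
  T (9.1%): difference = 0.7% <-- RUNNER-UP
  O (7.5%): difference = 0.9%
  I (7.0%): difference = 1.4%
  N (6.7%): difference = 1.7%
Step 3: Most likely is 'A' (8.2%, diff 0.2%); second most likely is 'T' (9.1%, diff 0.7%).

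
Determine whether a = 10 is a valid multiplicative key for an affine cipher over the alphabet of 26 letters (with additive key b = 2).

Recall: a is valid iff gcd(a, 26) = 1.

Step 1: Compute gcd(10, 26).
Step 2: gcd(10, 26) = 2.
Since gcd = 2 != 1, 10 shares a common factor with 26, so it cannot be used.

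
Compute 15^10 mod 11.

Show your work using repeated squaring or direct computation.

Step 1: Compute 15^10 mod 11 step by step, reducing modulo 11 at each step.
  15^1 mod 11 = 4
  15^2 mod 11 = (4 * 15) mod 11 = 5
  15^3 mod 11 = (5 * 15) mod 11 = 9
  15^4 mod 11 = (9 * 15) mod 11 = 3
  15^5 mod 11 = (3 * 15) mod 11 = 1
  15^6 mod 11 = (1 * 15) mod 11 = 4
  15^7 mod 11 = (4 * 15) mod 11 = 5
  15^8 mod 11 = (5 * 15) mod 11 = 9
  15^9 mod 11 = (9 * 15) mod 11 = 3
  15^10 mod 11 = (3 * 15) mod 11 = 1
Step 2: Result = 1.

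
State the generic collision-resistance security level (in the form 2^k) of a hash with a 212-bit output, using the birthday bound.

Step 1: The birthday paradox gives collision probability ~50% after sqrt(2^n) = 2^(n/2) hashes.
Step 2: For 212-bit output: 2^(212/2) = 2^106.
Step 3: Approximately 2^106 hash computations needed.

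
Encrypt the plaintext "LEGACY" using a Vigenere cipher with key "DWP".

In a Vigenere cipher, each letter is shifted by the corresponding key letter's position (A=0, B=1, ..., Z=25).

Step 1: Repeat key to match plaintext length:
  Plaintext: LEGACY
  Key:       DWPDWP
Step 2: Encrypt each letter:
  L(11) + D(3) = (11+3) mod 26 = 14 = O
  E(4) + W(22) = (4+22) mod 26 = 0 = A
  G(6) + P(15) = (6+15) mod 26 = 21 = V
  A(0) + D(3) = (0+3) mod 26 = 3 = D
  C(2) + W(22) = (2+22) mod 26 = 24 = Y
  Y(24) + P(15) = (24+15) mod 26 = 13 = N
Ciphertext: OAVDYN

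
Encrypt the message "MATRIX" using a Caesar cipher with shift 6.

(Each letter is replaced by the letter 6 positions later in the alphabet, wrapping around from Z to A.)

Step 1: For each letter, shift forward by 6 positions (mod 26).
  M (position 12) -> position (12+6) mod 26 = 18 -> S
  A (position 0) -> position (0+6) mod 26 = 6 -> G
  T (position 19) -> position (19+6) mod 26 = 25 -> Z
  R (position 17) -> position (17+6) mod 26 = 23 -> X
  I (position 8) -> position (8+6) mod 26 = 14 -> O
  X (position 23) -> position (23+6) mod 26 = 3 -> D
Result: SGZXOD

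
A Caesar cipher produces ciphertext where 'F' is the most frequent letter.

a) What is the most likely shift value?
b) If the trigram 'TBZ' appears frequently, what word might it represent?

Step 1: In English, 'E' is the most frequent letter (12.7%).
Step 2: The most frequent ciphertext letter is 'F' (position 5).
Step 3: Shift = (5 - 4) mod 26 = 1.
Step 4: Decrypt 'TBZ' by shifting back 1:
  T -> S
  B -> A
  Z -> Y
Step 5: 'TBZ' decrypts to 'SAY'.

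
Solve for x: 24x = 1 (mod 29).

Step 1: We need x such that 24 * x = 1 (mod 29).
Step 2: Using the extended Euclidean algorithm or trial:
  24 * 23 = 552 = 19 * 29 + 1.
Step 3: Since 552 mod 29 = 1, the inverse is x = 23.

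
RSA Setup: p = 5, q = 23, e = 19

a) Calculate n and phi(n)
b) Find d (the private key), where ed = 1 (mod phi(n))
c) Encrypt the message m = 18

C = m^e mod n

Step 1: n = 5 * 23 = 115.
Step 2: phi(n) = (5-1)(23-1) = 4 * 22 = 88.
Step 3: Find d = 19^(-1) mod 88 = 51.
  Verify: 19 * 51 = 969 = 1 (mod 88).
Step 4: C = 18^19 mod 115 = 62.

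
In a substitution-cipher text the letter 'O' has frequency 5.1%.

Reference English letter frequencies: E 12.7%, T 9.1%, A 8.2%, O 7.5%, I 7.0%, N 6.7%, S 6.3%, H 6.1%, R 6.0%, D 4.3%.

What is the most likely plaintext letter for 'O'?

Step 1: The observed frequency is 5.1%.
Step 2: Compare with English frequencies:
  E: 12.7% (difference: 7.6%)
  T: 9.1% (difference: 4.0%)
  A: 8.2% (difference: 3.1%)
  O: 7.5% (difference: 2.4%)
  I: 7.0% (difference: 1.9%)
  N: 6.7% (difference: 1.6%)
  S: 6.3% (difference: 1.2%)
  H: 6.1% (difference: 1.0%)
  R: 6.0% (difference: 0.9%)
  D: 4.3% (difference: 0.8%) <-- closest
Step 3: 'O' most likely represents 'D' (frequency 4.3%).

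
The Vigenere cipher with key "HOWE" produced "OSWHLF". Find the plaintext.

Step 1: Extend key: HOWEHO
Step 2: Decrypt each letter (c - k) mod 26:
  O(14) - H(7) = (14-7) mod 26 = 7 = H
  S(18) - O(14) = (18-14) mod 26 = 4 = E
  W(22) - W(22) = (22-22) mod 26 = 0 = A
  H(7) - E(4) = (7-4) mod 26 = 3 = D
  L(11) - H(7) = (11-7) mod 26 = 4 = E
  F(5) - O(14) = (5-14) mod 26 = 17 = R
Plaintext: HEADER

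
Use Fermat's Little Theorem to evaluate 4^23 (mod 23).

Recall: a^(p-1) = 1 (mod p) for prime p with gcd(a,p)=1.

Step 1: Since 23 is prime, by Fermat's Little Theorem: 4^22 = 1 (mod 23).
Step 2: Reduce exponent: 23 mod 22 = 1.
Step 3: So 4^23 = 4^1 (mod 23).
Step 4: 4^1 mod 23 = 4.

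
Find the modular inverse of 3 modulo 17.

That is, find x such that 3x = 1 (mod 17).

Step 1: We need x such that 3 * x = 1 (mod 17).
Step 2: Using the extended Euclidean algorithm or trial:
  3 * 6 = 18 = 1 * 17 + 1.
Step 3: Since 18 mod 17 = 1, the inverse is x = 6.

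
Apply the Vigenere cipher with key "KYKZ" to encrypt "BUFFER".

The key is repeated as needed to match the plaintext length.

Step 1: Repeat key to match plaintext length:
  Plaintext: BUFFER
  Key:       KYKZKY
Step 2: Encrypt each letter:
  B(1) + K(10) = (1+10) mod 26 = 11 = L
  U(20) + Y(24) = (20+24) mod 26 = 18 = S
  F(5) + K(10) = (5+10) mod 26 = 15 = P
  F(5) + Z(25) = (5+25) mod 26 = 4 = E
  E(4) + K(10) = (4+10) mod 26 = 14 = O
  R(17) + Y(24) = (17+24) mod 26 = 15 = P
Ciphertext: LSPEOP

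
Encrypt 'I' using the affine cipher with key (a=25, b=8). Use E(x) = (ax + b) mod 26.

Step 1: Convert 'I' to number: x = 8.
Step 2: E(8) = (25 * 8 + 8) mod 26 = 208 mod 26 = 0.
Step 3: Convert 0 back to letter: A.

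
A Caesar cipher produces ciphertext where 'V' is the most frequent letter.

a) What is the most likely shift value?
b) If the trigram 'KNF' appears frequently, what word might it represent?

Step 1: In English, 'E' is the most frequent letter (12.7%).
Step 2: The most frequent ciphertext letter is 'V' (position 21).
Step 3: Shift = (21 - 4) mod 26 = 17.
Step 4: Decrypt 'KNF' by shifting back 17:
  K -> T
  N -> W
  F -> O
Step 5: 'KNF' decrypts to 'TWO'.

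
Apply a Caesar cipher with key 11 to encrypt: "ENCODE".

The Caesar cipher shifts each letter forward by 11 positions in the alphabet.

Step 1: For each letter, shift forward by 11 positions (mod 26).
  E (position 4) -> position (4+11) mod 26 = 15 -> P
  N (position 13) -> position (13+11) mod 26 = 24 -> Y
  C (position 2) -> position (2+11) mod 26 = 13 -> N
  O (position 14) -> position (14+11) mod 26 = 25 -> Z
  D (position 3) -> position (3+11) mod 26 = 14 -> O
  E (position 4) -> position (4+11) mod 26 = 15 -> P
Result: PYNZOP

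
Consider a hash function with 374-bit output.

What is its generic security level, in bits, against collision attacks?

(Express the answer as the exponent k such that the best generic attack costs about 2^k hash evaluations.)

Step 1: The hash has a 374-bit output.
Step 2: Collision resistance means it should be infeasible to find any x != y with h(x) = h(y).
By the birthday bound, a generic collision search succeeds after about sqrt(2^374) = 2^(374/2) = 2^187 evaluations.
Step 3: Security level = 187 bits.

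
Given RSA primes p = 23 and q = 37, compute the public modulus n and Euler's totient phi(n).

Step 1: n = p * q = 23 * 37 = 851.
Step 2: phi(n) = (p-1)(q-1) = 22 * 36 = 792.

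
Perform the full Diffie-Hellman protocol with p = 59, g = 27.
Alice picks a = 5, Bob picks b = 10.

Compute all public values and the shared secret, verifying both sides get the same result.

Step 1: A = g^a mod p = 27^5 mod 59 = 48.
Step 2: B = g^b mod p = 27^10 mod 59 = 3.
Step 3: Alice computes s = B^a mod p = 3^5 mod 59 = 7.
Step 4: Bob computes s = A^b mod p = 48^10 mod 59 = 7.
Both sides agree: shared secret = 7.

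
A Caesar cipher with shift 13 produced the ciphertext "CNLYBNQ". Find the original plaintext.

Step 1: Reverse the shift by subtracting 13 from each letter position.
  C (position 2) -> position (2-13) mod 26 = 15 -> P
  N (position 13) -> position (13-13) mod 26 = 0 -> A
  L (position 11) -> position (11-13) mod 26 = 24 -> Y
  Y (position 24) -> position (24-13) mod 26 = 11 -> L
  B (position 1) -> position (1-13) mod 26 = 14 -> O
  N (position 13) -> position (13-13) mod 26 = 0 -> A
  Q (position 16) -> position (16-13) mod 26 = 3 -> D
Decrypted message: PAYLOAD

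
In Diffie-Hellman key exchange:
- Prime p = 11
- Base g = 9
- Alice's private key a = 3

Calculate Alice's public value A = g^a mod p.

Step 1: A = g^a mod p = 9^3 mod 11.
  9^1 mod 11 = 9
  9^2 mod 11 = (9 * 9) mod 11 = 4
  9^3 mod 11 = (4 * 9) mod 11 = 3
Result: A = 3.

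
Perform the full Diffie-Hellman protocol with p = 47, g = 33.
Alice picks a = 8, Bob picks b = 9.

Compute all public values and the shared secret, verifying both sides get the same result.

Step 1: A = g^a mod p = 33^8 mod 47 = 7.
Step 2: B = g^b mod p = 33^9 mod 47 = 43.
Step 3: Alice computes s = B^a mod p = 43^8 mod 47 = 18.
Step 4: Bob computes s = A^b mod p = 7^9 mod 47 = 18.
Both sides agree: shared secret = 18.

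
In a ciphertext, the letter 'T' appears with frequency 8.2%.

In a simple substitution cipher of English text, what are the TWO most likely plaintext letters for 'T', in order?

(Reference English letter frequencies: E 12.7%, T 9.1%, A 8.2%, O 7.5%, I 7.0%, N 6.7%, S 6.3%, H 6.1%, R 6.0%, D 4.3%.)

Step 1: Observed frequency of 'T' is 8.2%.
Step 2: Compute distances to each reference frequency and sort:
  A (8.2%): difference = 0.0% <-- BEST
  O (7.5%): difference = 0.7% <-- RUNNER-UP
  T (9.1%): difference = 0.9%
  I (7.0%): difference = 1.2%
  N (6.7%): difference = 1.5%
Step 3: Most likely is 'A' (8.2%, diff 0.0%); second most likely is 'O' (7.5%, diff 0.7%).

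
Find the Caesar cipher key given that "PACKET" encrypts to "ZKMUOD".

Step 1: Compare first letters: P (position 15) -> Z (position 25).
Step 2: Shift = (25 - 15) mod 26 = 10.
The shift value is 10.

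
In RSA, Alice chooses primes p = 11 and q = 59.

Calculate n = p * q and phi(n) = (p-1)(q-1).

Step 1: n = p * q = 11 * 59 = 649.
Step 2: phi(n) = (p-1)(q-1) = 10 * 58 = 580.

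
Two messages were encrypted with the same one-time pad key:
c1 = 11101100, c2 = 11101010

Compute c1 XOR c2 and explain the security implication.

Step 1: c1 XOR c2 = (m1 XOR k) XOR (m2 XOR k).
Step 2: By XOR associativity/commutativity: = m1 XOR m2 XOR k XOR k = m1 XOR m2.
Step 3: 11101100 XOR 11101010 = 00000110 = 6.
Step 4: The key cancels out! An attacker learns m1 XOR m2 = 6, revealing the relationship between plaintexts.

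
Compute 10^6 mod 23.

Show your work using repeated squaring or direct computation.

Step 1: Compute 10^6 mod 23 step by step, reducing modulo 23 at each step.
  10^1 mod 23 = 10
  10^2 mod 23 = (10 * 10) mod 23 = 8
  10^3 mod 23 = (8 * 10) mod 23 = 11
  10^4 mod 23 = (11 * 10) mod 23 = 18
  10^5 mod 23 = (18 * 10) mod 23 = 19
  10^6 mod 23 = (19 * 10) mod 23 = 6
Step 2: Result = 6.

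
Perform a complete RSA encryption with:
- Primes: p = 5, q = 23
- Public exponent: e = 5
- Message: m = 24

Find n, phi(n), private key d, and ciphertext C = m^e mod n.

Step 1: n = 5 * 23 = 115.
Step 2: phi(n) = (5-1)(23-1) = 4 * 22 = 88.
Step 3: Find d = 5^(-1) mod 88 = 53.
  Verify: 5 * 53 = 265 = 1 (mod 88).
Step 4: C = 24^5 mod 115 = 24.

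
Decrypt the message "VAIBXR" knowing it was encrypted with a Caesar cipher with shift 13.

Step 1: Reverse the shift by subtracting 13 from each letter position.
  V (position 21) -> position (21-13) mod 26 = 8 -> I
  A (position 0) -> position (0-13) mod 26 = 13 -> N
  I (position 8) -> position (8-13) mod 26 = 21 -> V
  B (position 1) -> position (1-13) mod 26 = 14 -> O
  X (position 23) -> position (23-13) mod 26 = 10 -> K
  R (position 17) -> position (17-13) mod 26 = 4 -> E
Decrypted message: INVOKE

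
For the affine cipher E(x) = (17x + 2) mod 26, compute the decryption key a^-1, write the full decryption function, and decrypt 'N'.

Step 1: Find a^-1, the modular inverse of 17 mod 26.
Step 2: We need 17 * a^-1 = 1 (mod 26).
Step 3: 17 * 23 = 391 = 15 * 26 + 1, so a^-1 = 23.
Step 4: D(y) = 23(y - 2) mod 26.
Step 5: Apply to 'N' (y = 13): D(13) = 23 * (13 - 2) mod 26 = 23 * 11 mod 26 = 19 -> 'T'.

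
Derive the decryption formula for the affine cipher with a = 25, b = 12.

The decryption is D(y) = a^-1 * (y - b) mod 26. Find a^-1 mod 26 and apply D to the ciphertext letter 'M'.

Step 1: Find a^-1, the modular inverse of 25 mod 26.
Step 2: We need 25 * a^-1 = 1 (mod 26).
Step 3: 25 * 25 = 625 = 24 * 26 + 1, so a^-1 = 25.
Step 4: D(y) = 25(y - 12) mod 26.
Step 5: Apply to 'M' (y = 12): D(12) = 25 * (12 - 12) mod 26 = 25 * 0 mod 26 = 0 -> 'A'.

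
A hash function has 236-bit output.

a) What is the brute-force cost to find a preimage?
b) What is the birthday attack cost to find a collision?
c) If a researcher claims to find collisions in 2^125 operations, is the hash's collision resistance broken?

Step 1: Preimage resistance requires brute-force of 2^236 operations.
Step 2: Collision resistance (birthday bound) = 2^(236/2) = 2^118.
Step 3: The claimed attack costs 2^125 operations.
Step 4: Since 2^125 >= 2^118, the claimed attack is no faster than the generic birthday attack, so this does not break collision resistance.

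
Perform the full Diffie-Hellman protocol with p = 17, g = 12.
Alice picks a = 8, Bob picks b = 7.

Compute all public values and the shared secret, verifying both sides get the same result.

Step 1: A = g^a mod p = 12^8 mod 17 = 16.
Step 2: B = g^b mod p = 12^7 mod 17 = 7.
Step 3: Alice computes s = B^a mod p = 7^8 mod 17 = 16.
Step 4: Bob computes s = A^b mod p = 16^7 mod 17 = 16.
Both sides agree: shared secret = 16.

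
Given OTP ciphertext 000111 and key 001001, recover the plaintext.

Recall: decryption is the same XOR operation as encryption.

Step 1: XOR ciphertext with key:
  Ciphertext: 000111
  Key:        001001
  XOR:        001110
Step 2: Plaintext = 001110 = 14 in decimal.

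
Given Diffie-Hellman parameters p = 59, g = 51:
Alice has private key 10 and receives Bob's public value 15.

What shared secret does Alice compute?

Step 1: s = B^a mod p = 15^10 mod 59.
  15^1 mod 59 = 15
  15^2 mod 59 = (15 * 15) mod 59 = 48
  15^3 mod 59 = (48 * 15) mod 59 = 12
  15^4 mod 59 = (12 * 15) mod 59 = 3
  15^5 mod 59 = (3 * 15) mod 59 = 45
  15^6 mod 59 = (45 * 15) mod 59 = 26
  15^7 mod 59 = (26 * 15) mod 59 = 36
  15^8 mod 59 = (36 * 15) mod 59 = 9
  15^9 mod 59 = (9 * 15) mod 59 = 17
  15^10 mod 59 = (17 * 15) mod 59 = 19
Result: shared secret = 19.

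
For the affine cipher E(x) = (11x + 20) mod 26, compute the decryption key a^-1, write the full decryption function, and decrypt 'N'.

Step 1: Find a^-1, the modular inverse of 11 mod 26.
Step 2: We need 11 * a^-1 = 1 (mod 26).
Step 3: 11 * 19 = 209 = 8 * 26 + 1, so a^-1 = 19.
Step 4: D(y) = 19(y - 20) mod 26.
Step 5: Apply to 'N' (y = 13): D(13) = 19 * (13 - 20) mod 26 = 19 * -7 mod 26 = 23 -> 'X'.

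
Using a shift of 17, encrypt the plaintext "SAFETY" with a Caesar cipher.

Step 1: For each letter, shift forward by 17 positions (mod 26).
  S (position 18) -> position (18+17) mod 26 = 9 -> J
  A (position 0) -> position (0+17) mod 26 = 17 -> R
  F (position 5) -> position (5+17) mod 26 = 22 -> W
  E (position 4) -> position (4+17) mod 26 = 21 -> V
  T (position 19) -> position (19+17) mod 26 = 10 -> K
  Y (position 24) -> position (24+17) mod 26 = 15 -> P
Result: JRWVKP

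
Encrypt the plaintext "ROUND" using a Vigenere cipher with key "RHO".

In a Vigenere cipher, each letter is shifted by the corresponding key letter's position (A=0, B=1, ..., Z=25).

Step 1: Repeat key to match plaintext length:
  Plaintext: ROUND
  Key:       RHORH
Step 2: Encrypt each letter:
  R(17) + R(17) = (17+17) mod 26 = 8 = I
  O(14) + H(7) = (14+7) mod 26 = 21 = V
  U(20) + O(14) = (20+14) mod 26 = 8 = I
  N(13) + R(17) = (13+17) mod 26 = 4 = E
  D(3) + H(7) = (3+7) mod 26 = 10 = K
Ciphertext: IVIEK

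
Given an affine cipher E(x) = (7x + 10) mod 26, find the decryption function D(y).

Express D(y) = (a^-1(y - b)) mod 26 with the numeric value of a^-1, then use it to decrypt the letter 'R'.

Step 1: Find a^-1, the modular inverse of 7 mod 26.
Step 2: We need 7 * a^-1 = 1 (mod 26).
Step 3: 7 * 15 = 105 = 4 * 26 + 1, so a^-1 = 15.
Step 4: D(y) = 15(y - 10) mod 26.
Step 5: Apply to 'R' (y = 17): D(17) = 15 * (17 - 10) mod 26 = 15 * 7 mod 26 = 1 -> 'B'.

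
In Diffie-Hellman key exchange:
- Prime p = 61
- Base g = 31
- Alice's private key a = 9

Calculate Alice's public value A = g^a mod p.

Step 1: A = g^a mod p = 31^9 mod 61.
  31^1 mod 61 = 31
  31^2 mod 61 = (31 * 31) mod 61 = 46
  31^3 mod 61 = (46 * 31) mod 61 = 23
  31^4 mod 61 = (23 * 31) mod 61 = 42
  31^5 mod 61 = (42 * 31) mod 61 = 21
  31^6 mod 61 = (21 * 31) mod 61 = 41
  31^7 mod 61 = (41 * 31) mod 61 = 51
  31^8 mod 61 = (51 * 31) mod 61 = 56
  31^9 mod 61 = (56 * 31) mod 61 = 28
Result: A = 28.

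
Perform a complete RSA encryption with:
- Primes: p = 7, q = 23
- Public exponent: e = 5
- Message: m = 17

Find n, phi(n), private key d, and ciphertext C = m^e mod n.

Step 1: n = 7 * 23 = 161.
Step 2: phi(n) = (7-1)(23-1) = 6 * 22 = 132.
Step 3: Find d = 5^(-1) mod 132 = 53.
  Verify: 5 * 53 = 265 = 1 (mod 132).
Step 4: C = 17^5 mod 161 = 159.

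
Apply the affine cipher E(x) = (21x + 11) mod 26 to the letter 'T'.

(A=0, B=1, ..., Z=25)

Step 1: Convert 'T' to number: x = 19.
Step 2: E(19) = (21 * 19 + 11) mod 26 = 410 mod 26 = 20.
Step 3: Convert 20 back to letter: U.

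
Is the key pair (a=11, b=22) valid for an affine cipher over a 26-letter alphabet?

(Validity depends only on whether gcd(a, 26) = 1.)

Step 1: Compute gcd(11, 26).
Step 2: gcd(11, 26) = 1.
Since gcd = 1, 11 is coprime with 26, so it is a valid key.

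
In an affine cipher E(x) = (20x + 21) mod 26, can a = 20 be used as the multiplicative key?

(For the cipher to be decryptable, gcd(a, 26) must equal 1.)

Step 1: Compute gcd(20, 26).
Step 2: gcd(20, 26) = 2.
Since gcd = 2 != 1, 20 shares a common factor with 26, so it cannot be used.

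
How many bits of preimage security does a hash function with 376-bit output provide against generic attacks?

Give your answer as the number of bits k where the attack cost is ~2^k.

Step 1: The hash has a 376-bit output.
Step 2: Preimage resistance means: given a digest h(x), it should be infeasible to find any input that hashes to it.
With a 376-bit output there are 2^376 possible digests, so a generic brute-force preimage search costs about 2^376 evaluations.
Step 3: Security level = 376 bits.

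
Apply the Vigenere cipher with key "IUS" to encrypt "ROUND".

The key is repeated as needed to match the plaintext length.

Step 1: Repeat key to match plaintext length:
  Plaintext: ROUND
  Key:       IUSIU
Step 2: Encrypt each letter:
  R(17) + I(8) = (17+8) mod 26 = 25 = Z
  O(14) + U(20) = (14+20) mod 26 = 8 = I
  U(20) + S(18) = (20+18) mod 26 = 12 = M
  N(13) + I(8) = (13+8) mod 26 = 21 = V
  D(3) + U(20) = (3+20) mod 26 = 23 = X
Ciphertext: ZIMVX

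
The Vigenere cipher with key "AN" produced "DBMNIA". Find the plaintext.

Step 1: Extend key: ANANAN
Step 2: Decrypt each letter (c - k) mod 26:
  D(3) - A(0) = (3-0) mod 26 = 3 = D
  B(1) - N(13) = (1-13) mod 26 = 14 = O
  M(12) - A(0) = (12-0) mod 26 = 12 = M
  N(13) - N(13) = (13-13) mod 26 = 0 = A
  I(8) - A(0) = (8-0) mod 26 = 8 = I
  A(0) - N(13) = (0-13) mod 26 = 13 = N
Plaintext: DOMAIN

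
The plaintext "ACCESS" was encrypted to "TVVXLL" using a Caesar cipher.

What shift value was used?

Step 1: Compare first letters: A (position 0) -> T (position 19).
Step 2: Shift = (19 - 0) mod 26 = 19.
The shift value is 19.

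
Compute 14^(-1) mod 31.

Step 1: We need x such that 14 * x = 1 (mod 31).
Step 2: Using the extended Euclidean algorithm or trial:
  14 * 20 = 280 = 9 * 31 + 1.
Step 3: Since 280 mod 31 = 1, the inverse is x = 20.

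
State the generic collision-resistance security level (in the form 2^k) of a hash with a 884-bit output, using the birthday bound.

Step 1: The birthday paradox gives collision probability ~50% after sqrt(2^n) = 2^(n/2) hashes.
Step 2: For 884-bit output: 2^(884/2) = 2^442.
Step 3: Approximately 2^442 hash computations needed.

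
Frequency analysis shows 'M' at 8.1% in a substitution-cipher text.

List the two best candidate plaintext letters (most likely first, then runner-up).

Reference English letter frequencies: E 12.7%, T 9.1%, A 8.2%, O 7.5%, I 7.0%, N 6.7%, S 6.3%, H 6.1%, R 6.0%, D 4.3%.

Step 1: Observed frequency of 'M' is 8.1%.
Step 2: Compute distances to each reference frequency and sort:
  A (8.2%): difference = 0.1% <-- BEST
  O (7.5%): difference = 0.6% <-- RUNNER-UP
  T (9.1%): difference = 1.0%
  I (7.0%): difference = 1.1%
  N (6.7%): difference = 1.4%
Step 3: Most likely is 'A' (8.2%, diff 0.1%); second most likely is 'O' (7.5%, diff 0.6%).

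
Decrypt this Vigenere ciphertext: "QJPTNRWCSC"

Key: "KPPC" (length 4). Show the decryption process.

Step 1: Key 'KPPC' has length 4. Extended key: KPPCKPPCKP
Step 2: Decrypt each position:
  Q(16) - K(10) = 6 = G
  J(9) - P(15) = 20 = U
  P(15) - P(15) = 0 = A
  T(19) - C(2) = 17 = R
  N(13) - K(10) = 3 = D
  R(17) - P(15) = 2 = C
  W(22) - P(15) = 7 = H
  C(2) - C(2) = 0 = A
  S(18) - K(10) = 8 = I
  C(2) - P(15) = 13 = N
Plaintext: GUARDCHAIN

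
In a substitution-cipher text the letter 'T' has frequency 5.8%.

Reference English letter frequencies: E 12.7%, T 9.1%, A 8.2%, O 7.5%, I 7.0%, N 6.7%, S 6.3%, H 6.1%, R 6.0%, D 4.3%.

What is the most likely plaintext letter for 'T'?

Step 1: The observed frequency is 5.8%.
Step 2: Compare with English frequencies:
  E: 12.7% (difference: 6.9%)
  T: 9.1% (difference: 3.3%)
  A: 8.2% (difference: 2.4%)
  O: 7.5% (difference: 1.7%)
  I: 7.0% (difference: 1.2%)
  N: 6.7% (difference: 0.9%)
  S: 6.3% (difference: 0.5%)
  H: 6.1% (difference: 0.3%)
  R: 6.0% (difference: 0.2%) <-- closest
  D: 4.3% (difference: 1.5%)
Step 3: 'T' most likely represents 'R' (frequency 6.0%).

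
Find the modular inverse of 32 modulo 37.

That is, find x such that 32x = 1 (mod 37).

Step 1: We need x such that 32 * x = 1 (mod 37).
Step 2: Using the extended Euclidean algorithm or trial:
  32 * 22 = 704 = 19 * 37 + 1.
Step 3: Since 704 mod 37 = 1, the inverse is x = 22.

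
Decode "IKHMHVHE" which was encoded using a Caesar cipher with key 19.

Step 1: Reverse the shift by subtracting 19 from each letter position.
  I (position 8) -> position (8-19) mod 26 = 15 -> P
  K (position 10) -> position (10-19) mod 26 = 17 -> R
  H (position 7) -> position (7-19) mod 26 = 14 -> O
  M (position 12) -> position (12-19) mod 26 = 19 -> T
  H (position 7) -> position (7-19) mod 26 = 14 -> O
  V (position 21) -> position (21-19) mod 26 = 2 -> C
  H (position 7) -> position (7-19) mod 26 = 14 -> O
  E (position 4) -> position (4-19) mod 26 = 11 -> L
Decrypted message: PROTOCOL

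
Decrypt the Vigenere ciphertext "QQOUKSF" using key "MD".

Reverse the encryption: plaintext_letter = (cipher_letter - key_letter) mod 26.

Step 1: Extend key: MDMDMDM
Step 2: Decrypt each letter (c - k) mod 26:
  Q(16) - M(12) = (16-12) mod 26 = 4 = E
  Q(16) - D(3) = (16-3) mod 26 = 13 = N
  O(14) - M(12) = (14-12) mod 26 = 2 = C
  U(20) - D(3) = (20-3) mod 26 = 17 = R
  K(10) - M(12) = (10-12) mod 26 = 24 = Y
  S(18) - D(3) = (18-3) mod 26 = 15 = P
  F(5) - M(12) = (5-12) mod 26 = 19 = T
Plaintext: ENCRYPT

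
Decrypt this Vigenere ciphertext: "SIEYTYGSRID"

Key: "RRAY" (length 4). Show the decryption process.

Step 1: Key 'RRAY' has length 4. Extended key: RRAYRRAYRRA
Step 2: Decrypt each position:
  S(18) - R(17) = 1 = B
  I(8) - R(17) = 17 = R
  E(4) - A(0) = 4 = E
  Y(24) - Y(24) = 0 = A
  T(19) - R(17) = 2 = C
  Y(24) - R(17) = 7 = H
  G(6) - A(0) = 6 = G
  S(18) - Y(24) = 20 = U
  R(17) - R(17) = 0 = A
  I(8) - R(17) = 17 = R
  D(3) - A(0) = 3 = D
Plaintext: BREACHGUARD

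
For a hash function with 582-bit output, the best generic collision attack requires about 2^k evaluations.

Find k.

Step 1: The hash has a 582-bit output.
Step 2: Collision resistance means it should be infeasible to find any x != y with h(x) = h(y).
By the birthday bound, a generic collision search succeeds after about sqrt(2^582) = 2^(582/2) = 2^291 evaluations.
Step 3: Security level = 291 bits.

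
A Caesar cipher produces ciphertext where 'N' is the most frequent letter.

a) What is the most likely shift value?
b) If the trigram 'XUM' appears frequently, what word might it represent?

Step 1: In English, 'E' is the most frequent letter (12.7%).
Step 2: The most frequent ciphertext letter is 'N' (position 13).
Step 3: Shift = (13 - 4) mod 26 = 9.
Step 4: Decrypt 'XUM' by shifting back 9:
  X -> O
  U -> L
  M -> D
Step 5: 'XUM' decrypts to 'OLD'.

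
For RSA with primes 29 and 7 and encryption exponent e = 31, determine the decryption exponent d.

Step 1: n = 29 * 7 = 203.
Step 2: phi(n) = 28 * 6 = 168.
Step 3: Find d such that 31 * d = 1 (mod 168).
Step 4: d = 31^(-1) mod 168 = 103.
Verification: 31 * 103 = 3193 = 19 * 168 + 1.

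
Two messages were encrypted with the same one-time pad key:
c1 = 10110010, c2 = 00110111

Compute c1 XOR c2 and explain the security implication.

Step 1: c1 XOR c2 = (m1 XOR k) XOR (m2 XOR k).
Step 2: By XOR associativity/commutativity: = m1 XOR m2 XOR k XOR k = m1 XOR m2.
Step 3: 10110010 XOR 00110111 = 10000101 = 133.
Step 4: The key cancels out! An attacker learns m1 XOR m2 = 133, revealing the relationship between plaintexts.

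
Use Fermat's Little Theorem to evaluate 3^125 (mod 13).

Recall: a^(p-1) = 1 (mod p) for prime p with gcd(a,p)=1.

Step 1: Since 13 is prime, by Fermat's Little Theorem: 3^12 = 1 (mod 13).
Step 2: Reduce exponent: 125 mod 12 = 5.
Step 3: So 3^125 = 3^5 (mod 13).
Step 4: 3^5 mod 13 = 9.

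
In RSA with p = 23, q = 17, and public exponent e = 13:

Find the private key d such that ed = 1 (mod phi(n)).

Step 1: n = 23 * 17 = 391.
Step 2: phi(n) = 22 * 16 = 352.
Step 3: Find d such that 13 * d = 1 (mod 352).
Step 4: d = 13^(-1) mod 352 = 325.
Verification: 13 * 325 = 4225 = 12 * 352 + 1.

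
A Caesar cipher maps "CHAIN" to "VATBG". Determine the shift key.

Step 1: Compare first letters: C (position 2) -> V (position 21).
Step 2: Shift = (21 - 2) mod 26 = 19.
The shift value is 19.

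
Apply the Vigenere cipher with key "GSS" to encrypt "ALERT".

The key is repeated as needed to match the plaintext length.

Step 1: Repeat key to match plaintext length:
  Plaintext: ALERT
  Key:       GSSGS
Step 2: Encrypt each letter:
  A(0) + G(6) = (0+6) mod 26 = 6 = G
  L(11) + S(18) = (11+18) mod 26 = 3 = D
  E(4) + S(18) = (4+18) mod 26 = 22 = W
  R(17) + G(6) = (17+6) mod 26 = 23 = X
  T(19) + S(18) = (19+18) mod 26 = 11 = L
Ciphertext: GDWXL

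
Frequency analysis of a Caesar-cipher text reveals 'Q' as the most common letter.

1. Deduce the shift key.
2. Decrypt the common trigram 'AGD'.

Step 1: In English, 'E' is the most frequent letter (12.7%).
Step 2: The most frequent ciphertext letter is 'Q' (position 16).
Step 3: Shift = (16 - 4) mod 26 = 12.
Step 4: Decrypt 'AGD' by shifting back 12:
  A -> O
  G -> U
  D -> R
Step 5: 'AGD' decrypts to 'OUR'.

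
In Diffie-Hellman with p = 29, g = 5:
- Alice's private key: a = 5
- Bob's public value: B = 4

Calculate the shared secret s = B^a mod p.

Step 1: s = B^a mod p = 4^5 mod 29.
  4^1 mod 29 = 4
  4^2 mod 29 = (4 * 4) mod 29 = 16
  4^3 mod 29 = (16 * 4) mod 29 = 6
  4^4 mod 29 = (6 * 4) mod 29 = 24
  4^5 mod 29 = (24 * 4) mod 29 = 9
Result: shared secret = 9.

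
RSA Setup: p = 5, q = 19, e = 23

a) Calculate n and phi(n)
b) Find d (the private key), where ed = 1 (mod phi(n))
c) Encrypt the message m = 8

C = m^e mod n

Step 1: n = 5 * 19 = 95.
Step 2: phi(n) = (5-1)(19-1) = 4 * 18 = 72.
Step 3: Find d = 23^(-1) mod 72 = 47.
  Verify: 23 * 47 = 1081 = 1 (mod 72).
Step 4: C = 8^23 mod 95 = 12.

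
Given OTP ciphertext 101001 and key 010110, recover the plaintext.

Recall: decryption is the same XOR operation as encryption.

Step 1: XOR ciphertext with key:
  Ciphertext: 101001
  Key:        010110
  XOR:        111111
Step 2: Plaintext = 111111 = 63 in decimal.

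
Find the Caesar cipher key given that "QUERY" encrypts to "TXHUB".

Step 1: Compare first letters: Q (position 16) -> T (position 19).
Step 2: Shift = (19 - 16) mod 26 = 3.
The shift value is 3.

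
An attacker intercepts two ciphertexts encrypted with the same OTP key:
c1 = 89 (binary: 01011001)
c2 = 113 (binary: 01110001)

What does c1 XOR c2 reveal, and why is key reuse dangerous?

Step 1: c1 XOR c2 = (m1 XOR k) XOR (m2 XOR k).
Step 2: By XOR associativity/commutativity: = m1 XOR m2 XOR k XOR k = m1 XOR m2.
Step 3: 01011001 XOR 01110001 = 00101000 = 40.
Step 4: The key cancels out! An attacker learns m1 XOR m2 = 40, revealing the relationship between plaintexts.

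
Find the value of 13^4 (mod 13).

Step 1: Compute 13^4 mod 13 step by step, reducing modulo 13 at each step.
  13^1 mod 13 = 0
  13^2 mod 13 = (0 * 13) mod 13 = 0
  13^3 mod 13 = (0 * 13) mod 13 = 0
  13^4 mod 13 = (0 * 13) mod 13 = 0
Step 2: Result = 0.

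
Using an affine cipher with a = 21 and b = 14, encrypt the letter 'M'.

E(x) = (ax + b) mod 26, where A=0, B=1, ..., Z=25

Step 1: Convert 'M' to number: x = 12.
Step 2: E(12) = (21 * 12 + 14) mod 26 = 266 mod 26 = 6.
Step 3: Convert 6 back to letter: G.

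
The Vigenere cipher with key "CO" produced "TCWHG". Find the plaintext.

Step 1: Extend key: COCOC
Step 2: Decrypt each letter (c - k) mod 26:
  T(19) - C(2) = (19-2) mod 26 = 17 = R
  C(2) - O(14) = (2-14) mod 26 = 14 = O
  W(22) - C(2) = (22-2) mod 26 = 20 = U
  H(7) - O(14) = (7-14) mod 26 = 19 = T
  G(6) - C(2) = (6-2) mod 26 = 4 = E
Plaintext: ROUTE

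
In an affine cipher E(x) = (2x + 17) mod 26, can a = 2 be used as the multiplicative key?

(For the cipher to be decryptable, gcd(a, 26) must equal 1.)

Step 1: Compute gcd(2, 26).
Step 2: gcd(2, 26) = 2.
Since gcd = 2 != 1, 2 shares a common factor with 26, so it cannot be used.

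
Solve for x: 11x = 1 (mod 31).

Step 1: We need x such that 11 * x = 1 (mod 31).
Step 2: Using the extended Euclidean algorithm or trial:
  11 * 17 = 187 = 6 * 31 + 1.
Step 3: Since 187 mod 31 = 1, the inverse is x = 17.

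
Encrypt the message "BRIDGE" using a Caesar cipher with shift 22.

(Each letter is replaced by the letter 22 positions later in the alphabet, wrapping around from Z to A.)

Step 1: For each letter, shift forward by 22 positions (mod 26).
  B (position 1) -> position (1+22) mod 26 = 23 -> X
  R (position 17) -> position (17+22) mod 26 = 13 -> N
  I (position 8) -> position (8+22) mod 26 = 4 -> E
  D (position 3) -> position (3+22) mod 26 = 25 -> Z
  G (position 6) -> position (6+22) mod 26 = 2 -> C
  E (position 4) -> position (4+22) mod 26 = 0 -> A
Result: XNEZCA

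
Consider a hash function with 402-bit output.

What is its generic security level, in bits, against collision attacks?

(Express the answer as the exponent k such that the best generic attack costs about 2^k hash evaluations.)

Step 1: The hash has a 402-bit output.
Step 2: Collision resistance means it should be infeasible to find any x != y with h(x) = h(y).
By the birthday bound, a generic collision search succeeds after about sqrt(2^402) = 2^(402/2) = 2^201 evaluations.
Step 3: Security level = 201 bits.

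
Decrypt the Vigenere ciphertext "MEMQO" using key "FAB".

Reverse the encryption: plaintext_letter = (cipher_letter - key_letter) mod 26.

Step 1: Extend key: FABFA
Step 2: Decrypt each letter (c - k) mod 26:
  M(12) - F(5) = (12-5) mod 26 = 7 = H
  E(4) - A(0) = (4-0) mod 26 = 4 = E
  M(12) - B(1) = (12-1) mod 26 = 11 = L
  Q(16) - F(5) = (16-5) mod 26 = 11 = L
  O(14) - A(0) = (14-0) mod 26 = 14 = O
Plaintext: HELLO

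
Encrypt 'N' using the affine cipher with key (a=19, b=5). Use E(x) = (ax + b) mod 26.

Step 1: Convert 'N' to number: x = 13.
Step 2: E(13) = (19 * 13 + 5) mod 26 = 252 mod 26 = 18.
Step 3: Convert 18 back to letter: S.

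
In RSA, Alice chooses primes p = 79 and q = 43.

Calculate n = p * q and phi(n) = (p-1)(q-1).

Step 1: n = p * q = 79 * 43 = 3397.
Step 2: phi(n) = (p-1)(q-1) = 78 * 42 = 3276.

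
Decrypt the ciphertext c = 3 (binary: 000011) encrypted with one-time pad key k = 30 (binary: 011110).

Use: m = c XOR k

Step 1: XOR ciphertext with key:
  Ciphertext: 000011
  Key:        011110
  XOR:        011101
Step 2: Plaintext = 011101 = 29 in decimal.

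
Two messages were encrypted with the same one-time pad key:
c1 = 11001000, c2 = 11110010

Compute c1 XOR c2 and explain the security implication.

Step 1: c1 XOR c2 = (m1 XOR k) XOR (m2 XOR k).
Step 2: By XOR associativity/commutativity: = m1 XOR m2 XOR k XOR k = m1 XOR m2.
Step 3: 11001000 XOR 11110010 = 00111010 = 58.
Step 4: The key cancels out! An attacker learns m1 XOR m2 = 58, revealing the relationship between plaintexts.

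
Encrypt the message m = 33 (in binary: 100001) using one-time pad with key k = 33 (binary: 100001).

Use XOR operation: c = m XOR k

Step 1: Write out the XOR operation bit by bit:
  Message: 100001
  Key:     100001
  XOR:     000000
Step 2: Convert to decimal: 000000 = 0.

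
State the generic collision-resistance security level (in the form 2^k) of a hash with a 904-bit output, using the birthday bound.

Step 1: The birthday paradox gives collision probability ~50% after sqrt(2^n) = 2^(n/2) hashes.
Step 2: For 904-bit output: 2^(904/2) = 2^452.
Step 3: Approximately 2^452 hash computations needed.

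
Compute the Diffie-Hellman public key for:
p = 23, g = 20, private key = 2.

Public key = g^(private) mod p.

Step 1: A = g^a mod p = 20^2 mod 23.
  20^1 mod 23 = 20
  20^2 mod 23 = (20 * 20) mod 23 = 9
Result: A = 9.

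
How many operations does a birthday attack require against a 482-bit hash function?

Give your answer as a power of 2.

Step 1: The birthday paradox gives collision probability ~50% after sqrt(2^n) = 2^(n/2) hashes.
Step 2: For 482-bit output: 2^(482/2) = 2^241.
Step 3: Approximately 2^241 hash computations needed.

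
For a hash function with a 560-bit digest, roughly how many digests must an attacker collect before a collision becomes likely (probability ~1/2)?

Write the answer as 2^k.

Step 1: The birthday paradox gives collision probability ~50% after sqrt(2^n) = 2^(n/2) hashes.
Step 2: For 560-bit output: 2^(560/2) = 2^280.
Step 3: Approximately 2^280 hash computations needed.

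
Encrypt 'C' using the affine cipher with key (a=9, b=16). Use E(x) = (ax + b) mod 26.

Step 1: Convert 'C' to number: x = 2.
Step 2: E(2) = (9 * 2 + 16) mod 26 = 34 mod 26 = 8.
Step 3: Convert 8 back to letter: I.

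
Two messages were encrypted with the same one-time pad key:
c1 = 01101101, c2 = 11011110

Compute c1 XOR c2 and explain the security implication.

Step 1: c1 XOR c2 = (m1 XOR k) XOR (m2 XOR k).
Step 2: By XOR associativity/commutativity: = m1 XOR m2 XOR k XOR k = m1 XOR m2.
Step 3: 01101101 XOR 11011110 = 10110011 = 179.
Step 4: The key cancels out! An attacker learns m1 XOR m2 = 179, revealing the relationship between plaintexts.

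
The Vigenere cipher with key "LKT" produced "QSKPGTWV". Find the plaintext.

Step 1: Extend key: LKTLKTLK
Step 2: Decrypt each letter (c - k) mod 26:
  Q(16) - L(11) = (16-11) mod 26 = 5 = F
  S(18) - K(10) = (18-10) mod 26 = 8 = I
  K(10) - T(19) = (10-19) mod 26 = 17 = R
  P(15) - L(11) = (15-11) mod 26 = 4 = E
  G(6) - K(10) = (6-10) mod 26 = 22 = W
  T(19) - T(19) = (19-19) mod 26 = 0 = A
  W(22) - L(11) = (22-11) mod 26 = 11 = L
  V(21) - K(10) = (21-10) mod 26 = 11 = L
Plaintext: FIREWALL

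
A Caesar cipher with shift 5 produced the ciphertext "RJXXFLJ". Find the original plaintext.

Step 1: Reverse the shift by subtracting 5 from each letter position.
  R (position 17) -> position (17-5) mod 26 = 12 -> M
  J (position 9) -> position (9-5) mod 26 = 4 -> E
  X (position 23) -> position (23-5) mod 26 = 18 -> S
  X (position 23) -> position (23-5) mod 26 = 18 -> S
  F (position 5) -> position (5-5) mod 26 = 0 -> A
  L (position 11) -> position (11-5) mod 26 = 6 -> G
  J (position 9) -> position (9-5) mod 26 = 4 -> E
Decrypted message: MESSAGE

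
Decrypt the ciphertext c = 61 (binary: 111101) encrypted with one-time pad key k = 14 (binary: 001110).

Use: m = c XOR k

Step 1: XOR ciphertext with key:
  Ciphertext: 111101
  Key:        001110
  XOR:        110011
Step 2: Plaintext = 110011 = 51 in decimal.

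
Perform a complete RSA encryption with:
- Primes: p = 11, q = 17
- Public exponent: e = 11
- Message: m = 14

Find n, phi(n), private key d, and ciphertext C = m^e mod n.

Step 1: n = 11 * 17 = 187.
Step 2: phi(n) = (11-1)(17-1) = 10 * 16 = 160.
Step 3: Find d = 11^(-1) mod 160 = 131.
  Verify: 11 * 131 = 1441 = 1 (mod 160).
Step 4: C = 14^11 mod 187 = 146.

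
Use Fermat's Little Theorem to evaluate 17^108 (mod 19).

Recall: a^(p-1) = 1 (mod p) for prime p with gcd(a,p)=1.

Step 1: Since 19 is prime, by Fermat's Little Theorem: 17^18 = 1 (mod 19).
Step 2: Reduce exponent: 108 mod 18 = 0.
Step 3: So 17^108 = 17^0 (mod 19).
Step 4: 17^0 mod 19 = 1.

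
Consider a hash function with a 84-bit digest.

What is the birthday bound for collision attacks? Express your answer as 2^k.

Step 1: The birthday paradox gives collision probability ~50% after sqrt(2^n) = 2^(n/2) hashes.
Step 2: For 84-bit output: 2^(84/2) = 2^42.
Step 3: Approximately 2^42 hash computations needed.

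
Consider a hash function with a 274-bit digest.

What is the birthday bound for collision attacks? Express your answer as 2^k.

Step 1: The birthday paradox gives collision probability ~50% after sqrt(2^n) = 2^(n/2) hashes.
Step 2: For 274-bit output: 2^(274/2) = 2^137.
Step 3: Approximately 2^137 hash computations needed.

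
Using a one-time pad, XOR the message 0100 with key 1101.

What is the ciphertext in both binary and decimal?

Step 1: Write out the XOR operation bit by bit:
  Message: 0100
  Key:     1101
  XOR:     1001
Step 2: Convert to decimal: 1001 = 9.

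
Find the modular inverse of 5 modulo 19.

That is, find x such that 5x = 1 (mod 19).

Step 1: We need x such that 5 * x = 1 (mod 19).
Step 2: Using the extended Euclidean algorithm or trial:
  5 * 4 = 20 = 1 * 19 + 1.
Step 3: Since 20 mod 19 = 1, the inverse is x = 4.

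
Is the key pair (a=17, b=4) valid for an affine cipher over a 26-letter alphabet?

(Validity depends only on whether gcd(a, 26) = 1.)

Step 1: Compute gcd(17, 26).
Step 2: gcd(17, 26) = 1.
Since gcd = 1, 17 is coprime with 26, so it is a valid key.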